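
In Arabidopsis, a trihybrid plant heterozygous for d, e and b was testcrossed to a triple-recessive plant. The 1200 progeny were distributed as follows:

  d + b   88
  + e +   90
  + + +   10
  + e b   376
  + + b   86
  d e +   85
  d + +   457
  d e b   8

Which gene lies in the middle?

d

The two most frequent reciprocal classes, d + + and + e b, are the parental types, so the F1 was d + + / + e b.
The two rarest classes, + + + and d e b, are the double crossovers. Comparing them with the parentals, only the d allele has switched, so d is the middle locus and the order is e – d – b.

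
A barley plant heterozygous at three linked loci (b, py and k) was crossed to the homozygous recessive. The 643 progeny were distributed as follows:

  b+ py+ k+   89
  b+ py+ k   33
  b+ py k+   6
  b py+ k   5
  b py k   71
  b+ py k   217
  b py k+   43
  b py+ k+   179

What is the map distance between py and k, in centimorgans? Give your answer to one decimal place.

The two most frequent reciprocal classes, b+ py k and b py+ k+, are the parental types, so the F1 was b+ py k / b py+ k+.
The two rarest classes, b+ py k+ and b py+ k, are the double crossovers. Comparing them with the parentals, only the k allele has switched, so k is the middle locus and the order is b – k – py.
Crossovers in the k–py interval produce the single-crossover classes b+ py+ k and b py k+ (33 + 43 = 76) plus the double crossovers (11).
RF(k–py) = (76 + 11) / 643 = 87/643 = 0.1353 → 13.5 centimorgans.

13.5 centimorgans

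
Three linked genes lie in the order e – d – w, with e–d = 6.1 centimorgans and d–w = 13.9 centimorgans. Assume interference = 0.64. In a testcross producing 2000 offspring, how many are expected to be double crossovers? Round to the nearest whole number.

Map distances give recombination frequencies of 0.061 and 0.139 for the two intervals.
With interference 0.64 (so coincidence = 0.36), expected double-crossover frequency = 0.061 × 0.139 × 0.36 = 0.00305.
Expected number = 0.00305 × 2000 = 6.10 ≈ 6.

6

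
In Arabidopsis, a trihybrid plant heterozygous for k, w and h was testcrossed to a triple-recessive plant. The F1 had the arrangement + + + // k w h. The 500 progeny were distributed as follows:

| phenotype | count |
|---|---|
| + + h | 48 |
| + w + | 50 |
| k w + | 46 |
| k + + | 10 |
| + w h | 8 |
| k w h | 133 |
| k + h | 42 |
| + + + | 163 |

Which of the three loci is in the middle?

The two rarest classes, k + + and + w h, are the double crossovers. Comparing them with the parentals, only the k allele has switched, so k is the middle locus and the order is w – k – h.

k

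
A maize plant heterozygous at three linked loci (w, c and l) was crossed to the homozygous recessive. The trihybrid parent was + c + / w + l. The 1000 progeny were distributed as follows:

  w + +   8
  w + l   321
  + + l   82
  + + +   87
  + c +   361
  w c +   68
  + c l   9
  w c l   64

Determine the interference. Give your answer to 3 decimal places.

0.394

The two rarest classes, + c l and w + +, are the double crossovers. Comparing them with the parentals, only the l allele has switched, so l is the middle locus and the order is w – l – c.
w–l: (150 + 17)/1000 = 0.1670; l–c: (151 + 17)/1000 = 0.1680.
Expected DCO frequency = 0.1670 × 0.1680 ≈ 0.02806; observed = 17/1000 ≈ 0.01700.
Coefficient of coincidence = 0.01700/0.02806 ≈ 0.606; interference = 1 − 0.606 = 0.394.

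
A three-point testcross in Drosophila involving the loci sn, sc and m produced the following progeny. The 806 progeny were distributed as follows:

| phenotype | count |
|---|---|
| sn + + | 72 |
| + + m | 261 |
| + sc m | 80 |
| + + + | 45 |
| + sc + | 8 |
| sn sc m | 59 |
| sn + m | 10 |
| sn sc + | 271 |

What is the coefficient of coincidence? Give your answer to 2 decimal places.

The two most frequent reciprocal classes, sn sc + and + + m, are the parental types, so the F1 was sn sc + / + + m.
The two rarest classes, + sc + and sn + m, are the double crossovers. Comparing them with the parentals, only the sn allele has switched, so sn is the middle locus and the order is m – sn – sc.
m–sn: (104 + 18)/806 = 0.1514; sn–sc: (152 + 18)/806 = 0.2109.
Expected DCO frequency = 0.1514 × 0.2109 ≈ 0.03193; observed = 18/806 ≈ 0.02233.
Coefficient of coincidence = 0.02233/0.03193 ≈ 0.70.

0.70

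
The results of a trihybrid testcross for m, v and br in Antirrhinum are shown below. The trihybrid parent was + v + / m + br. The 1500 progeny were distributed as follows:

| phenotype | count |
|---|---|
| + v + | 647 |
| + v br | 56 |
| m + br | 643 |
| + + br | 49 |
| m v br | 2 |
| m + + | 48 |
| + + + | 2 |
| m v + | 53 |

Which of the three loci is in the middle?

v

The two rarest classes, + + + and m v br, are the double crossovers. Comparing them with the parentals, only the v allele has switched, so v is the middle locus and the order is br – v – m.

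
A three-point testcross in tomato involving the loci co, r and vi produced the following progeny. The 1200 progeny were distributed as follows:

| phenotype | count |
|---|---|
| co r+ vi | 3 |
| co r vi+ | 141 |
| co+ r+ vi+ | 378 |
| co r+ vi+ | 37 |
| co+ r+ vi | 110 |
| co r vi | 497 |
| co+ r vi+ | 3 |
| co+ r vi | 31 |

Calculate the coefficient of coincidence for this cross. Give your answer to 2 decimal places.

The two most frequent reciprocal classes, co r vi and co+ r+ vi+, are the parental types, so the F1 was co r vi / co+ r+ vi+.
The two rarest classes, co r+ vi and co+ r vi+, are the double crossovers. Comparing them with the parentals, only the r allele has switched, so r is the middle locus and the order is co – r – vi.
co–r: (68 + 6)/1200 = 0.0617; r–vi: (251 + 6)/1200 = 0.2142.
Expected DCO frequency = 0.0617 × 0.2142 ≈ 0.01322; observed = 6/1200 ≈ 0.00500.
Coefficient of coincidence = 0.00500/0.01322 ≈ 0.38.

0.38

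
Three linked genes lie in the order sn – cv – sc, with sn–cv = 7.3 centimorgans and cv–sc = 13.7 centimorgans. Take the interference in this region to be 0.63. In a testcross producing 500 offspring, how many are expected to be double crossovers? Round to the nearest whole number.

2

Map distances give recombination frequencies of 0.073 and 0.137 for the two intervals.
With interference 0.63 (so coincidence = 0.37), expected double-crossover frequency = 0.073 × 0.137 × 0.37 = 0.00370.
Expected number = 0.00370 × 500 = 1.85 ≈ 2.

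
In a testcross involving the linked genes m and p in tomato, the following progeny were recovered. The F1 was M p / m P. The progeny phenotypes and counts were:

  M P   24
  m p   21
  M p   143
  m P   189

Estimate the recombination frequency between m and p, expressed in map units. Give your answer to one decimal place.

The recombinant classes are M P and m p: 24 + 21 = 45.
Recombination frequency = 45/377 = 0.1194 ≈ 11.9%, i.e. 11.9 map units.

11.9 map units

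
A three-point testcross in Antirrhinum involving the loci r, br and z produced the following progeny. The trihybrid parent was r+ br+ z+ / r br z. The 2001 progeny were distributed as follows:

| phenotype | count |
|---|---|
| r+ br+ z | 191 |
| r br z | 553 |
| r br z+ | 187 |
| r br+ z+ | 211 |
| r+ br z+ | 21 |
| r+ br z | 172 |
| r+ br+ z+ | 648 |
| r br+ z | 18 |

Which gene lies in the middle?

br

The two rarest classes, r+ br z+ and r br+ z, are the double crossovers. Comparing them with the parentals, only the br allele has switched, so br is the middle locus and the order is r – br – z.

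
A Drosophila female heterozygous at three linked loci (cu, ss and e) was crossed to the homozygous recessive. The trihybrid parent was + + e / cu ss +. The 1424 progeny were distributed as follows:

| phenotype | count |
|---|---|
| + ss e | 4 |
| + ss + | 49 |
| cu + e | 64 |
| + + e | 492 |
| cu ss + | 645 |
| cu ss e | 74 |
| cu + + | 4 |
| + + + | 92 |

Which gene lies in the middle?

The two rarest classes, + ss e and cu + +, are the double crossovers. Comparing them with the parentals, only the ss allele has switched, so ss is the middle locus and the order is cu – ss – e.

ss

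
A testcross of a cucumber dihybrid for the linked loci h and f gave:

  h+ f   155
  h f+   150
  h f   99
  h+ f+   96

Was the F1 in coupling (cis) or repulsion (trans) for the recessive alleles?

trans

The two most frequent classes are h+ f (155) and h f+ (150); these are the parental (non-recombinant) types.
So the F1 carried h+ f on one chromosome and h f+ on the other — the recessive alleles are on opposite chromosomes (trans / repulsion).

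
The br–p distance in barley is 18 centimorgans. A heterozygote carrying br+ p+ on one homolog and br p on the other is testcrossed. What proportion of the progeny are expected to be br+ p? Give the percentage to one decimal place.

9.0%

A map distance of 18 centimorgans corresponds to a recombination frequency of 0.180.
The F1 is br+ p+ / br p, so br+ p is a recombinant gamete class with expected frequency r/2 = 0.180/2 = 0.0900.
That is 0.0900 = 9.0% of the progeny.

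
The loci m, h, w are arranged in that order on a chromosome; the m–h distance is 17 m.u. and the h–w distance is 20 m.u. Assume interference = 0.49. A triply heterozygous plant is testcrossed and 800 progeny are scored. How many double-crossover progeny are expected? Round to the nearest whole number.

14

Map distances give recombination frequencies of 0.170 and 0.200 for the two intervals.
With interference 0.49 (so coincidence = 0.51), expected double-crossover frequency = 0.170 × 0.200 × 0.51 = 0.01734.
Expected number = 0.01734 × 800 = 13.87 ≈ 14.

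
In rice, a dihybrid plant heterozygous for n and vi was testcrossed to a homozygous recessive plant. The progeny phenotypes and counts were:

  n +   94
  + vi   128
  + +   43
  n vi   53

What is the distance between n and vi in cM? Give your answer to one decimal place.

The two most frequent classes, + vi (128) and n + (94), are the parental types, so the F1 was + vi / n +.
The recombinant classes are + + and n vi: 43 + 53 = 96.
Recombination frequency = 96/318 = 0.3019 ≈ 30.2%, i.e. 30.2 cM.

30.2 cM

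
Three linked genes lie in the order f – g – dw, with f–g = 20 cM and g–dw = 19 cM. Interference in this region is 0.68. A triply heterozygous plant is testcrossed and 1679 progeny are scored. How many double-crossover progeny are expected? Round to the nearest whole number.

20

Map distances give recombination frequencies of 0.200 and 0.190 for the two intervals.
With interference 0.68 (so coincidence = 0.32), expected double-crossover frequency = 0.200 × 0.190 × 0.32 = 0.01216.
Expected number = 0.01216 × 1679 = 20.42 ≈ 20.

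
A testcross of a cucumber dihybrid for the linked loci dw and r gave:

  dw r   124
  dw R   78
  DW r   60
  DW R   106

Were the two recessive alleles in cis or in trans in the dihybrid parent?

cis

The two most frequent classes are DW R (106) and dw r (124); these are the parental (non-recombinant) types.
So the F1 carried DW R on one chromosome and dw r on the other — the recessive alleles are on the same chromosome (cis / coupling).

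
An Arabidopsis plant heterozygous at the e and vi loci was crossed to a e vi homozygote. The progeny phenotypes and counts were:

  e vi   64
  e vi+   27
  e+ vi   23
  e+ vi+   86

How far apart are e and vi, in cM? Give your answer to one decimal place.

The two most frequent classes, e+ vi+ (86) and e vi (64), are the parental types, so the F1 was e+ vi+ / e vi.
The recombinant classes are e+ vi and e vi+: 23 + 27 = 50.
Recombination frequency = 50/200 = 0.2500 ≈ 25.0%, i.e. 25.0 cM.

25.0 cM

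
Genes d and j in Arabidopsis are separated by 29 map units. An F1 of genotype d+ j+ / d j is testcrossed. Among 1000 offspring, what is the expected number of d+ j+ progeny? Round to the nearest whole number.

355

A map distance of 29 map units corresponds to a recombination frequency of 0.290.
The F1 is d+ j+ / d j, so d+ j+ is a parental gamete class with expected frequency (1 − r)/2 = 0.710/2 = 0.3550.
Expected number = 0.3550 × 1000 = 355.00 ≈ 355.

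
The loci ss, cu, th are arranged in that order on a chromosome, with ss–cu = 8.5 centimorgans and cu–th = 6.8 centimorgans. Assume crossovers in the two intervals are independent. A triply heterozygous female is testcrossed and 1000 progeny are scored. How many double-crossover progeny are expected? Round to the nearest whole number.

6

Map distances give recombination frequencies of 0.085 and 0.068 for the two intervals.
With no interference, expected double-crossover frequency = 0.085 × 0.068 = 0.00578.
Expected number = 0.00578 × 1000 = 5.78 ≈ 6.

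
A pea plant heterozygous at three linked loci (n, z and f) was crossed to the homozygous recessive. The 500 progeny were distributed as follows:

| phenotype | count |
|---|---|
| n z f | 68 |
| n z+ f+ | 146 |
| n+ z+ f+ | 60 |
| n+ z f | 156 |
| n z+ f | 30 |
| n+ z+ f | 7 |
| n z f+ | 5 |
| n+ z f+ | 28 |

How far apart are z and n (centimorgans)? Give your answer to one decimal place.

28.0 centimorgans

The two most frequent reciprocal classes, n z+ f+ and n+ z f, are the parental types, so the F1 was n z+ f+ / n+ z f.
The two rarest classes, n z f+ and n+ z+ f, are the double crossovers. Comparing them with the parentals, only the z allele has switched, so z is the middle locus and the order is n – z – f.
Crossovers in the n–z interval produce the single-crossover classes n+ z+ f+ and n z f (60 + 68 = 128) plus the double crossovers (12).
RF(n–z) = (128 + 12) / 500 = 140/500 = 0.2800 → 28.0 centimorgans.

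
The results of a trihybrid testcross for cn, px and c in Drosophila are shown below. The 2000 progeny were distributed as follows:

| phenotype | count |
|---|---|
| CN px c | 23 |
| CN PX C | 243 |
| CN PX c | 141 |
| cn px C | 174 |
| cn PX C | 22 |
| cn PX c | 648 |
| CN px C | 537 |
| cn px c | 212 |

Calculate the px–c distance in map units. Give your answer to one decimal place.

25.0 map units

The two most frequent reciprocal classes, CN px C and cn PX c, are the parental types, so the F1 was CN px C / cn PX c.
The two rarest classes, CN px c and cn PX C, are the double crossovers. Comparing them with the parentals, only the c allele has switched, so c is the middle locus and the order is cn – c – px.
Crossovers in the c–px interval produce the single-crossover classes CN PX C and cn px c (243 + 212 = 455) plus the double crossovers (45).
RF(c–px) = (455 + 45) / 2000 = 500/2000 = 0.2500 → 25.0 map units.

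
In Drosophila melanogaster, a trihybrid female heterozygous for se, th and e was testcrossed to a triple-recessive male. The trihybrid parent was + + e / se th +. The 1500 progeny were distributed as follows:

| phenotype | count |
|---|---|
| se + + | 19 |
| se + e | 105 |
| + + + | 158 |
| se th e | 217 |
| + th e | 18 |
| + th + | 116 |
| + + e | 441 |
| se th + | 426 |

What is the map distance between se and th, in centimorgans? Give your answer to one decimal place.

The two rarest classes, + th e and se + +, are the double crossovers. Comparing them with the parentals, only the th allele has switched, so th is the middle locus and the order is se – th – e.
Crossovers in the se–th interval produce the single-crossover classes se + e and + th + (105 + 116 = 221) plus the double crossovers (37).
RF(se–th) = (221 + 37) / 1500 = 258/1500 = 0.1720 → 17.2 centimorgans.

17.2 centimorgans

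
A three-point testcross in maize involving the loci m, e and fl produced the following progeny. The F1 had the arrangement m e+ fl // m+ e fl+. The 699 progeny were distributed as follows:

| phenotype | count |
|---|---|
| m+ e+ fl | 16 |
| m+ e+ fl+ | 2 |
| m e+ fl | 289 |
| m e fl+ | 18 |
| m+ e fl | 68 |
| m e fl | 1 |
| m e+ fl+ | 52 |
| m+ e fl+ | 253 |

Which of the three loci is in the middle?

e

The two rarest classes, m e fl and m+ e+ fl+, are the double crossovers. Comparing them with the parentals, only the e allele has switched, so e is the middle locus and the order is fl – e – m.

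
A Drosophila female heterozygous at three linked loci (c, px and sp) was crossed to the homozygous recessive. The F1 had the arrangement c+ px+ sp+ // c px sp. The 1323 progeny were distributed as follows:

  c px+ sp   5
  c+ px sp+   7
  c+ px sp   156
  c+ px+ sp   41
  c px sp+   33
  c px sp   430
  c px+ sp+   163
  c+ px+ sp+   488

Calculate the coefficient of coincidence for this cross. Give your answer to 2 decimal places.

The two rarest classes, c+ px sp+ and c px+ sp, are the double crossovers. Comparing them with the parentals, only the px allele has switched, so px is the middle locus and the order is sp – px – c.
sp–px: (74 + 12)/1323 = 0.0650; px–c: (319 + 12)/1323 = 0.2502.
Expected DCO frequency = 0.0650 × 0.2502 ≈ 0.01626; observed = 12/1323 ≈ 0.00907.
Coefficient of coincidence = 0.00907/0.01626 ≈ 0.56.

0.56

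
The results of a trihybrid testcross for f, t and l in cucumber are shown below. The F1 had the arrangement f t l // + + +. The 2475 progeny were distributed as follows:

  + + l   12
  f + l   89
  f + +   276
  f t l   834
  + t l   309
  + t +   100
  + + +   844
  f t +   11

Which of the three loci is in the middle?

l

The two rarest classes, f t + and + + l, are the double crossovers. Comparing them with the parentals, only the l allele has switched, so l is the middle locus and the order is t – l – f.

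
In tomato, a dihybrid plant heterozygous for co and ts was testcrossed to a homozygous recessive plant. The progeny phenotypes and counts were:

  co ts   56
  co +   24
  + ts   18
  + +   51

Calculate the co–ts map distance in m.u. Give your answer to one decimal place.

28.2 m.u.

The two most frequent classes, + + (51) and co ts (56), are the parental types, so the F1 was + + / co ts.
The recombinant classes are + ts and co +: 18 + 24 = 42.
Recombination frequency = 42/149 = 0.2819 ≈ 28.2%, i.e. 28.2 m.u.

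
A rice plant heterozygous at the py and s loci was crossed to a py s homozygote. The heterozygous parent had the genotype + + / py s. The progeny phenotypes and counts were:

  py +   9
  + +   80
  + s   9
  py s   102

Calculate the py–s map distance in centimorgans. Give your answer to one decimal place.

The recombinant classes are + s and py +: 9 + 9 = 18.
Recombination frequency = 18/200 = 0.0900 ≈ 9.0%, i.e. 9.0 centimorgans.

9.0 centimorgans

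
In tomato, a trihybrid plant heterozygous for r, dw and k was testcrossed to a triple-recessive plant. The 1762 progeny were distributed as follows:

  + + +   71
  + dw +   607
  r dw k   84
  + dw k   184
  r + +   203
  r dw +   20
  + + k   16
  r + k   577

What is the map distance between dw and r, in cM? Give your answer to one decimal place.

10.8 cM

The two most frequent reciprocal classes, r + k and + dw +, are the parental types, so the F1 was r + k / + dw +.
The two rarest classes, + + k and r dw +, are the double crossovers. Comparing them with the parentals, only the r allele has switched, so r is the middle locus and the order is k – r – dw.
Crossovers in the r–dw interval produce the single-crossover classes r dw k and + + + (84 + 71 = 155) plus the double crossovers (36).
RF(r–dw) = (155 + 36) / 1762 = 191/1762 = 0.1084 → 10.8 cM.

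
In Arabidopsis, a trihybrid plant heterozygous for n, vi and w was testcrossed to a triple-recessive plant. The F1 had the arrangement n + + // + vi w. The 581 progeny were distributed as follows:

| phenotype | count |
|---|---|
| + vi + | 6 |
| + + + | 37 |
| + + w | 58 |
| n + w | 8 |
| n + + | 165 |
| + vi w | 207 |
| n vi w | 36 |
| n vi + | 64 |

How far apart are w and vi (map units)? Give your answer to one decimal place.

23.4 map units

The two rarest classes, n + w and + vi +, are the double crossovers. Comparing them with the parentals, only the w allele has switched, so w is the middle locus and the order is vi – w – n.
Crossovers in the vi–w interval produce the single-crossover classes n vi + and + + w (64 + 58 = 122) plus the double crossovers (14).
RF(vi–w) = (122 + 14) / 581 = 136/581 = 0.2341 → 23.4 map units.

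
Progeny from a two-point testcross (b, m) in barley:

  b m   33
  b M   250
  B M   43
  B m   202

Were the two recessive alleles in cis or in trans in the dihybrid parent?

The two most frequent classes are B m (202) and b M (250); these are the parental (non-recombinant) types.
So the F1 carried B m on one chromosome and b M on the other — the recessive alleles are on opposite chromosomes (trans / repulsion).

trans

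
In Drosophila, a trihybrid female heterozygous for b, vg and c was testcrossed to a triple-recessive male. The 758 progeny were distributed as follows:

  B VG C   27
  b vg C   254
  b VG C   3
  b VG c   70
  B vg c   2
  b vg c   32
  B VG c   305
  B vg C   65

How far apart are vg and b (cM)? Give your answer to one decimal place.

The two most frequent reciprocal classes, B VG c and b vg C, are the parental types, so the F1 was B VG c / b vg C.
The two rarest classes, B vg c and b VG C, are the double crossovers. Comparing them with the parentals, only the vg allele has switched, so vg is the middle locus and the order is c – vg – b.
Crossovers in the vg–b interval produce the single-crossover classes b VG c and B vg C (70 + 65 = 135) plus the double crossovers (5).
RF(vg–b) = (135 + 5) / 758 = 140/758 = 0.1847 → 18.5 cM.

18.5 cM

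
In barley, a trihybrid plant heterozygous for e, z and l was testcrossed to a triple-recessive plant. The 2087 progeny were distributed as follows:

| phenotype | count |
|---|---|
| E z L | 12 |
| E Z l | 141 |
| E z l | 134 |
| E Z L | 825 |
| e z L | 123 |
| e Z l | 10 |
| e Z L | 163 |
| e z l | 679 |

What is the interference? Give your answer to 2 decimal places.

The two most frequent reciprocal classes, e z l and E Z L, are the parental types, so the F1 was e z l / E Z L.
The two rarest classes, e Z l and E z L, are the double crossovers. Comparing them with the parentals, only the z allele has switched, so z is the middle locus and the order is e – z – l.
e–z: (297 + 22)/2087 = 0.1529; z–l: (264 + 22)/2087 = 0.1370.
Expected DCO frequency = 0.1529 × 0.1370 ≈ 0.02095; observed = 22/2087 ≈ 0.01054.
Coefficient of coincidence = 0.01054/0.02095 ≈ 0.50; interference = 1 − 0.50 = 0.50.

0.50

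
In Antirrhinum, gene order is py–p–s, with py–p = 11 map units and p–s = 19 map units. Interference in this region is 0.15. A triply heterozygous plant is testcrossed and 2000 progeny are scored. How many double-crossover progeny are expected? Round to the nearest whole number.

Map distances give recombination frequencies of 0.110 and 0.190 for the two intervals.
With interference 0.15 (so coincidence = 0.85), expected double-crossover frequency = 0.110 × 0.190 × 0.85 = 0.01776.
Expected number = 0.01776 × 2000 = 35.53 ≈ 36.

36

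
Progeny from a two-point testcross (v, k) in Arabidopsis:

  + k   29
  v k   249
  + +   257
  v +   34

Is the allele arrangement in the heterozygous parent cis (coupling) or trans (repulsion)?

cis

The two most frequent classes are + + (257) and v k (249); these are the parental (non-recombinant) types.
So the F1 carried + + on one chromosome and v k on the other — the recessive alleles are on the same chromosome (cis / coupling).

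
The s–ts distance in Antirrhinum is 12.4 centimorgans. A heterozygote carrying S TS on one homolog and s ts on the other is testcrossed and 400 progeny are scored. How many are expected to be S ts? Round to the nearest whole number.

25

A map distance of 12.4 centimorgans corresponds to a recombination frequency of 0.124.
The F1 is S TS / s ts, so S ts is a recombinant gamete class with expected frequency r/2 = 0.124/2 = 0.0620.
Expected number = 0.0620 × 400 = 24.80 ≈ 25.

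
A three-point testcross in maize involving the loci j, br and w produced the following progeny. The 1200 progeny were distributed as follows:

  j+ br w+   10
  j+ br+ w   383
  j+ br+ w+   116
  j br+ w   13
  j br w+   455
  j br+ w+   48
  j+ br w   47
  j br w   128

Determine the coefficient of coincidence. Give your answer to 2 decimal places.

The two most frequent reciprocal classes, j br w+ and j+ br+ w, are the parental types, so the F1 was j br w+ / j+ br+ w.
The two rarest classes, j+ br w+ and j br+ w, are the double crossovers. Comparing them with the parentals, only the j allele has switched, so j is the middle locus and the order is br – j – w.
br–j: (95 + 23)/1200 = 0.0983; j–w: (244 + 23)/1200 = 0.2225.
Expected DCO frequency = 0.0983 × 0.2225 ≈ 0.02187; observed = 23/1200 ≈ 0.01917.
Coefficient of coincidence = 0.01917/0.02187 ≈ 0.88.

0.88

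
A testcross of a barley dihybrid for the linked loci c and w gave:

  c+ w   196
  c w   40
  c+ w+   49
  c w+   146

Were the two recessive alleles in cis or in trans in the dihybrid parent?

trans

The two most frequent classes are c+ w (196) and c w+ (146); these are the parental (non-recombinant) types.
So the F1 carried c+ w on one chromosome and c w+ on the other — the recessive alleles are on opposite chromosomes (trans / repulsion).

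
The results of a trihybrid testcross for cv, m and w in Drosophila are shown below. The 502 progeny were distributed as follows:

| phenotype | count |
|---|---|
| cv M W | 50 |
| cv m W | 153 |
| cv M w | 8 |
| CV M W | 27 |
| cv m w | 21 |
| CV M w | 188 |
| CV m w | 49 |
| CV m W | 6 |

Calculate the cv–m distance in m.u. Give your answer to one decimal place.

The two most frequent reciprocal classes, cv m W and CV M w, are the parental types, so the F1 was cv m W / CV M w.
The two rarest classes, CV m W and cv M w, are the double crossovers. Comparing them with the parentals, only the cv allele has switched, so cv is the middle locus and the order is w – cv – m.
Crossovers in the cv–m interval produce the single-crossover classes cv M W and CV m w (50 + 49 = 99) plus the double crossovers (14).
RF(cv–m) = (99 + 14) / 502 = 113/502 = 0.2251 → 22.5 m.u.

22.5 m.u.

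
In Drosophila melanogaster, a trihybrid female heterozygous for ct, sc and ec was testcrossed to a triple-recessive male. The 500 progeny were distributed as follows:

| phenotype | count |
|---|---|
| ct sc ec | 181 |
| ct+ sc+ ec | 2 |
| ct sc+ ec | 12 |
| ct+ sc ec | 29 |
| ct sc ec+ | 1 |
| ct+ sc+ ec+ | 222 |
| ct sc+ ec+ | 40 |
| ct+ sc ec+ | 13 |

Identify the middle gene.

ec

The two most frequent reciprocal classes, ct+ sc+ ec+ and ct sc ec, are the parental types, so the F1 was ct+ sc+ ec+ / ct sc ec.
The two rarest classes, ct+ sc+ ec and ct sc ec+, are the double crossovers. Comparing them with the parentals, only the ec allele has switched, so ec is the middle locus and the order is ct – ec – sc.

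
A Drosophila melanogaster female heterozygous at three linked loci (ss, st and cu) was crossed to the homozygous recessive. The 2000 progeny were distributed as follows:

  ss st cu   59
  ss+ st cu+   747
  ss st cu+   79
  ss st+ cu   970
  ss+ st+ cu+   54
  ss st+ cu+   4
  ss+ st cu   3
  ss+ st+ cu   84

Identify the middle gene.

cu

The two most frequent reciprocal classes, ss st+ cu and ss+ st cu+, are the parental types, so the F1 was ss st+ cu / ss+ st cu+.
The two rarest classes, ss st+ cu+ and ss+ st cu, are the double crossovers. Comparing them with the parentals, only the cu allele has switched, so cu is the middle locus and the order is ss – cu – st.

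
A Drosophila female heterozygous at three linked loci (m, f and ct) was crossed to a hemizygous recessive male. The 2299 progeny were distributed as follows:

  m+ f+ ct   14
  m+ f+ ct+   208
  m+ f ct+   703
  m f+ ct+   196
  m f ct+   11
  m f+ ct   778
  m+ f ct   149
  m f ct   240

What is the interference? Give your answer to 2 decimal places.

0.67

The two most frequent reciprocal classes, m f+ ct and m+ f ct+, are the parental types, so the F1 was m f+ ct / m+ f ct+.
The two rarest classes, m+ f+ ct and m f ct+, are the double crossovers. Comparing them with the parentals, only the m allele has switched, so m is the middle locus and the order is f – m – ct.
f–m: (448 + 25)/2299 = 0.2057; m–ct: (345 + 25)/2299 = 0.1609.
Expected DCO frequency = 0.2057 × 0.1609 ≈ 0.03310; observed = 25/2299 ≈ 0.01087.
Coefficient of coincidence = 0.01087/0.03310 ≈ 0.33; interference = 1 − 0.33 = 0.67.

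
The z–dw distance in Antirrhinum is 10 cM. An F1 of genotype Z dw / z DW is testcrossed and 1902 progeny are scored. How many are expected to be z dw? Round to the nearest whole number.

95

A map distance of 10 cM corresponds to a recombination frequency of 0.100.
The F1 is Z dw / z DW, so z dw is a recombinant gamete class with expected frequency r/2 = 0.100/2 = 0.0500.
Expected number = 0.0500 × 1902 = 95.10 ≈ 95.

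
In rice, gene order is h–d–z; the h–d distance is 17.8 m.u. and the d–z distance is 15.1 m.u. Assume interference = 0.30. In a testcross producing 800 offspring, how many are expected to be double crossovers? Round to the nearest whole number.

15

Map distances give recombination frequencies of 0.178 and 0.151 for the two intervals.
With interference 0.30 (so coincidence = 0.70), expected double-crossover frequency = 0.178 × 0.151 × 0.70 = 0.01881.
Expected number = 0.01881 × 800 = 15.05 ≈ 15.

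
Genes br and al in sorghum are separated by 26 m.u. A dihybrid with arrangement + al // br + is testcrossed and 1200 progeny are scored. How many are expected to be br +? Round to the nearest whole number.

444

A map distance of 26 m.u. corresponds to a recombination frequency of 0.260.
The F1 is + al / br +, so br + is a parental gamete class with expected frequency (1 − r)/2 = 0.740/2 = 0.3700.
Expected number = 0.3700 × 1200 = 444.00 ≈ 444.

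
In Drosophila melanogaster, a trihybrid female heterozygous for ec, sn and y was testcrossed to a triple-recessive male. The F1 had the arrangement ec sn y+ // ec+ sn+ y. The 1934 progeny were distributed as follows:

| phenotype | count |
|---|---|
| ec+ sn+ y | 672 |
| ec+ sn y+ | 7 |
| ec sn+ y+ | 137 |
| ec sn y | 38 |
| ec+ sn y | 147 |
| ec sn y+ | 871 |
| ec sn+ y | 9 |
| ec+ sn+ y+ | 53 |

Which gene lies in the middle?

ec

The two rarest classes, ec+ sn y+ and ec sn+ y, are the double crossovers. Comparing them with the parentals, only the ec allele has switched, so ec is the middle locus and the order is sn – ec – y.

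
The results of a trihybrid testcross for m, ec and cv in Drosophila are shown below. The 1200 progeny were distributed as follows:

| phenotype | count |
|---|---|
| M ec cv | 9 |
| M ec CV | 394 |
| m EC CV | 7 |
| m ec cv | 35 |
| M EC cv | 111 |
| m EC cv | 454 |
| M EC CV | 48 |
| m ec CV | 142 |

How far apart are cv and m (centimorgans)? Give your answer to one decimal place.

The two most frequent reciprocal classes, M ec CV and m EC cv, are the parental types, so the F1 was M ec CV / m EC cv.
The two rarest classes, M ec cv and m EC CV, are the double crossovers. Comparing them with the parentals, only the cv allele has switched, so cv is the middle locus and the order is m – cv – ec.
Crossovers in the m–cv interval produce the single-crossover classes m ec CV and M EC cv (142 + 111 = 253) plus the double crossovers (16).
RF(m–cv) = (253 + 16) / 1200 = 269/1200 = 0.2242 → 22.4 centimorgans.

22.4 centimorgans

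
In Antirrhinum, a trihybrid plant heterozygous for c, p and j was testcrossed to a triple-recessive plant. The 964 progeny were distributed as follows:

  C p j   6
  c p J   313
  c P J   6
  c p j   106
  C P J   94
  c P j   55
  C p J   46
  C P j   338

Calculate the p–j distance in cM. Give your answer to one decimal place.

The two most frequent reciprocal classes, c p J and C P j, are the parental types, so the F1 was c p J / C P j.
The two rarest classes, c P J and C p j, are the double crossovers. Comparing them with the parentals, only the p allele has switched, so p is the middle locus and the order is c – p – j.
Crossovers in the p–j interval produce the single-crossover classes c p j and C P J (106 + 94 = 200) plus the double crossovers (12).
RF(p–j) = (200 + 12) / 964 = 212/964 = 0.2199 → 22.0 cM.

22.0 cM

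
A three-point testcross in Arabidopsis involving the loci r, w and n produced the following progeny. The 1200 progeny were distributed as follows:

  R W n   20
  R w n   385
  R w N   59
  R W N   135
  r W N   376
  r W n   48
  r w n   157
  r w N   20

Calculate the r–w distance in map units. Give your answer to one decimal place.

The two most frequent reciprocal classes, R w n and r W N, are the parental types, so the F1 was R w n / r W N.
The two rarest classes, R W n and r w N, are the double crossovers. Comparing them with the parentals, only the w allele has switched, so w is the middle locus and the order is n – w – r.
Crossovers in the w–r interval produce the single-crossover classes r w n and R W N (157 + 135 = 292) plus the double crossovers (40).
RF(w–r) = (292 + 40) / 1200 = 332/1200 = 0.2767 → 27.7 map units.

27.7 map units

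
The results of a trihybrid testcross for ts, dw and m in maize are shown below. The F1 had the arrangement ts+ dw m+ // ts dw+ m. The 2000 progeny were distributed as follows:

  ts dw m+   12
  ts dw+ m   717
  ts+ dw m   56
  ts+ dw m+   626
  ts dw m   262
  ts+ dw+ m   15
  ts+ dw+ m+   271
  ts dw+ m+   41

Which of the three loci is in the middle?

ts

The two rarest classes, ts dw m+ and ts+ dw+ m, are the double crossovers. Comparing them with the parentals, only the ts allele has switched, so ts is the middle locus and the order is m – ts – dw.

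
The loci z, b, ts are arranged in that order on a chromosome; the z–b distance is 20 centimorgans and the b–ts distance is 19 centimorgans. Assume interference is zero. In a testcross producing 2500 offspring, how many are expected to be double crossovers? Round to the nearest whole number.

Map distances give recombination frequencies of 0.200 and 0.190 for the two intervals.
With no interference, expected double-crossover frequency = 0.200 × 0.190 = 0.03800.
Expected number = 0.03800 × 2500 = 95.00 ≈ 95.

95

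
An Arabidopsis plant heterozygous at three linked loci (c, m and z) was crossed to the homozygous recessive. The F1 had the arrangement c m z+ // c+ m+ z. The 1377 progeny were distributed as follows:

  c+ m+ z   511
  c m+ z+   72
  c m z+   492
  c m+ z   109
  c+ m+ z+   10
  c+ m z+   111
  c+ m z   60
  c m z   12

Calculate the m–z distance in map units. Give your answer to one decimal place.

11.2 map units

The two rarest classes, c m z and c+ m+ z+, are the double crossovers. Comparing them with the parentals, only the z allele has switched, so z is the middle locus and the order is m – z – c.
Crossovers in the m–z interval produce the single-crossover classes c m+ z+ and c+ m z (72 + 60 = 132) plus the double crossovers (22).
RF(m–z) = (132 + 22) / 1377 = 154/1377 = 0.1118 → 11.2 map units.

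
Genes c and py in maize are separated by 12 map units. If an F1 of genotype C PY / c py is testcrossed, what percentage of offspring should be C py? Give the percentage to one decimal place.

6.0%

A map distance of 12 map units corresponds to a recombination frequency of 0.120.
The F1 is C PY / c py, so C py is a recombinant gamete class with expected frequency r/2 = 0.120/2 = 0.0600.
That is 0.0600 = 6.0% of the progeny.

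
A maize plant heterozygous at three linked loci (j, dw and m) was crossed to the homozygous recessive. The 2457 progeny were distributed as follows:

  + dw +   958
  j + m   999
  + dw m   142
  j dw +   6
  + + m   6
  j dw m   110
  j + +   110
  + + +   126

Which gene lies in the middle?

The two most frequent reciprocal classes, j + m and + dw +, are the parental types, so the F1 was j + m / + dw +.
The two rarest classes, + + m and j dw +, are the double crossovers. Comparing them with the parentals, only the j allele has switched, so j is the middle locus and the order is m – j – dw.

j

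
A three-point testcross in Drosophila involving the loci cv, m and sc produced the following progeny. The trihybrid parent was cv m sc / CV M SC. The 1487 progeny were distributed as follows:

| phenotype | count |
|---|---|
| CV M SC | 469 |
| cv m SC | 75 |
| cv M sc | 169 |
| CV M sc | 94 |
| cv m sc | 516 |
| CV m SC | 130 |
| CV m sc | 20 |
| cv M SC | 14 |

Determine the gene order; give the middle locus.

The two rarest classes, CV m sc and cv M SC, are the double crossovers. Comparing them with the parentals, only the cv allele has switched, so cv is the middle locus and the order is sc – cv – m.

cv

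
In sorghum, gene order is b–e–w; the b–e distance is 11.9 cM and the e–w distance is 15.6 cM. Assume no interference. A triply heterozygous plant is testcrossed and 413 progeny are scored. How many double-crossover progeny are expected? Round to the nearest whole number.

Map distances give recombination frequencies of 0.119 and 0.156 for the two intervals.
With no interference, expected double-crossover frequency = 0.119 × 0.156 = 0.01856.
Expected number = 0.01856 × 413 = 7.67 ≈ 8.

8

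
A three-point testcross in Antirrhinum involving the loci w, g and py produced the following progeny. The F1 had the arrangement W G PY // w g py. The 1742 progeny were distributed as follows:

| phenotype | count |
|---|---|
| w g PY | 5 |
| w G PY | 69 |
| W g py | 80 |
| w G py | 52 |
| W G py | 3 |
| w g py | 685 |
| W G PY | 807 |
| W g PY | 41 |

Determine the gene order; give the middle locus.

py

The two rarest classes, W G py and w g PY, are the double crossovers. Comparing them with the parentals, only the py allele has switched, so py is the middle locus and the order is w – py – g.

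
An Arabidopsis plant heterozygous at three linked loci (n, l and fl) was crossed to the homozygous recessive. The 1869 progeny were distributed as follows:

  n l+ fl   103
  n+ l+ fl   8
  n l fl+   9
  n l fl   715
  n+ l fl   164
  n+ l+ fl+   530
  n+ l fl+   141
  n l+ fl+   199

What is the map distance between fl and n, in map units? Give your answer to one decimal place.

20.3 map units

The two most frequent reciprocal classes, n+ l+ fl+ and n l fl, are the parental types, so the F1 was n+ l+ fl+ / n l fl.
The two rarest classes, n+ l+ fl and n l fl+, are the double crossovers. Comparing them with the parentals, only the fl allele has switched, so fl is the middle locus and the order is l – fl – n.
Crossovers in the fl–n interval produce the single-crossover classes n l+ fl+ and n+ l fl (199 + 164 = 363) plus the double crossovers (17).
RF(fl–n) = (363 + 17) / 1869 = 380/1869 = 0.2033 → 20.3 map units.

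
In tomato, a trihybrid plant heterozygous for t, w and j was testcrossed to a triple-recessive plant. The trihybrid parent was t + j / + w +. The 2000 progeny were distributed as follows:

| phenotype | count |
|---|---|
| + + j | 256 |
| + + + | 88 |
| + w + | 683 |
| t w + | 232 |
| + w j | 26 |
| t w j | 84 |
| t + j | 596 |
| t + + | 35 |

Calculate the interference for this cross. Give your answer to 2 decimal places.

The two rarest classes, t + + and + w j, are the double crossovers. Comparing them with the parentals, only the j allele has switched, so j is the middle locus and the order is t – j – w.
t–j: (488 + 61)/2000 = 0.2745; j–w: (172 + 61)/2000 = 0.1165.
Expected DCO frequency = 0.2745 × 0.1165 ≈ 0.03198; observed = 61/2000 ≈ 0.03050.
Coefficient of coincidence = 0.03050/0.03198 ≈ 0.95; interference = 1 − 0.95 = 0.05.

0.05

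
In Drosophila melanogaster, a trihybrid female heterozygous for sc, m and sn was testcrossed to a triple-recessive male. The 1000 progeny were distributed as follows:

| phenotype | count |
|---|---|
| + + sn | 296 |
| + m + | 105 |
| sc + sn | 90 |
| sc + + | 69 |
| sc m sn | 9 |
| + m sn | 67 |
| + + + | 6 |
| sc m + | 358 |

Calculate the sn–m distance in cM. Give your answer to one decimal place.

The two most frequent reciprocal classes, + + sn and sc m +, are the parental types, so the F1 was + + sn / sc m +.
The two rarest classes, + + + and sc m sn, are the double crossovers. Comparing them with the parentals, only the sn allele has switched, so sn is the middle locus and the order is sc – sn – m.
Crossovers in the sn–m interval produce the single-crossover classes + m sn and sc + + (67 + 69 = 136) plus the double crossovers (15).
RF(sn–m) = (136 + 15) / 1000 = 151/1000 = 0.1510 → 15.1 cM.

15.1 cM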